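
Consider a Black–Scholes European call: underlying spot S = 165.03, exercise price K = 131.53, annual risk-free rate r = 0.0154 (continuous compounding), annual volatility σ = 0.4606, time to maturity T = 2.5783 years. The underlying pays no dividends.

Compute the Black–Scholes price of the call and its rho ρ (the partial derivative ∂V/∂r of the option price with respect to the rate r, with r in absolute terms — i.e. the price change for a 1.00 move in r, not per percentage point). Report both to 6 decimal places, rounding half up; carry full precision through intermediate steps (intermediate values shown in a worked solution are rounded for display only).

σ√T = 0.4606·√2.5783 = 0.739589
d₁ = (ln(S/K) + (r+σ²/2)T) / (σ√T) = (ln(165.03/131.53) + (0.0154+0.4606²/2)·2.5783) / 0.739589 = (0.226892 + 0.313202) / 0.739589 = 0.730262
d₂ = d₁ − σ√T = 0.730262 − 0.739589 = -0.009327
e^{−rT} = e^{−0.0154·2.5783} = 0.961072
N(d₁) = 0.767385,  N(d₂) = 0.496279
Call price V = S·N(d₁) − K·e^{−rT}·N(d₂) = 126.641565 − 62.734557 = 63.907008
ρ = K·T·e^{−rT}·N(d₂) = 161.748509

price = 63.907008
ρ = 161.748509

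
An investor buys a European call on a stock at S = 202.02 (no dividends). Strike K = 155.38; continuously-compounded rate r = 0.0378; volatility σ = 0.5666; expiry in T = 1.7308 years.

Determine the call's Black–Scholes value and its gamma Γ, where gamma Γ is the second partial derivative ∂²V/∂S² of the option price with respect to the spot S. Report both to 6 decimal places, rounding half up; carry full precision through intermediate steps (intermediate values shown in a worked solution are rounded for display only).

price = 83.286979
Γ = 0.001904

σ√T = 0.5666·√1.7308 = 0.745418
d₁ = (ln(S/K) + (r+σ²/2)T) / (σ√T) = (ln(202.02/155.38) + (0.0378+0.5666²/2)·1.7308) / 0.745418 = (0.262493 + 0.343248) / 0.745418 = 0.812619
d₂ = d₁ − σ√T = 0.812619 − 0.745418 = 0.067201
e^{−rT} = e^{−0.0378·1.7308} = 0.936670
N(d₁) = 0.791782,  N(d₂) = 0.526789
Call price V = S·N(d₁) − K·e^{−rT}·N(d₂) = 159.955774 − 76.668795 = 83.286979
φ(d₁) = (1/√(2π))·e^{−d₁²/2} = 0.286759
Γ = φ(d₁) / (S·σ·√T) = 0.001904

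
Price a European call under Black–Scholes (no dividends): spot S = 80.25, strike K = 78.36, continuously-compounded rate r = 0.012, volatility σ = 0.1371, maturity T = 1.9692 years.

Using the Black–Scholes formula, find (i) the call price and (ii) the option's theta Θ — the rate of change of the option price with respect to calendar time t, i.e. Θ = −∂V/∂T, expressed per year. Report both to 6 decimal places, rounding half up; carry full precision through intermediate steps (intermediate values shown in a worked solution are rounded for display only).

price = 8.048637
Θ = -1.988753

σ√T = 0.1371·√1.9692 = 0.192390
d₁ = (ln(S/K) + (r+σ²/2)T) / (σ√T) = (ln(80.25/78.36) + (0.012+0.1371²/2)·1.9692) / 0.192390 = (0.023833 + 0.042137) / 0.192390 = 0.342900
d₂ = d₁ − σ√T = 0.342900 − 0.192390 = 0.150510
e^{−rT} = e^{−0.012·1.9692} = 0.976647
N(d₁) = 0.634163,  N(d₂) = 0.559819
Call price V = S·N(d₁) − K·e^{−rT}·N(d₂) = 50.891593 − 42.842956 = 8.048637
φ(d₁) = (1/√(2π))·e^{−d₁²/2} = 0.376164
Θ = −S·φ(d₁)·σ/(2√T) − r·K·e^{−rT}·N(d₂) = −1.474638 − 0.514115 = -1.988753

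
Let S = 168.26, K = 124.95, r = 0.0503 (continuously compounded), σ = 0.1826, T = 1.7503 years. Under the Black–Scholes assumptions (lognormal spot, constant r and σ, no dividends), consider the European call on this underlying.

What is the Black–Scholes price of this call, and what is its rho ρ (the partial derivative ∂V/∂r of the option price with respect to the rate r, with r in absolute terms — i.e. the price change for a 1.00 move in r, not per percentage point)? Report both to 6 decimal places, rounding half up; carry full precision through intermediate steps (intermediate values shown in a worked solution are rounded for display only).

σ√T = 0.1826·√1.7503 = 0.241578
d₁ = (ln(S/K) + (r+σ²/2)T) / (σ√T) = (ln(168.26/124.95) + (0.0503+0.1826²/2)·1.7503) / 0.241578 = (0.297597 + 0.117220) / 0.241578 = 1.717115
d₂ = d₁ − σ√T = 1.717115 − 0.241578 = 1.475537
e^{−rT} = e^{−0.0503·1.7503} = 0.915724
N(d₁) = 0.957021,  N(d₂) = 0.929966
Call price V = S·N(d₁) − K·e^{−rT}·N(d₂) = 161.028333 − 106.406446 = 54.621887
ρ = K·T·e^{−rT}·N(d₂) = 186.243202

price = 54.621887
ρ = 186.243202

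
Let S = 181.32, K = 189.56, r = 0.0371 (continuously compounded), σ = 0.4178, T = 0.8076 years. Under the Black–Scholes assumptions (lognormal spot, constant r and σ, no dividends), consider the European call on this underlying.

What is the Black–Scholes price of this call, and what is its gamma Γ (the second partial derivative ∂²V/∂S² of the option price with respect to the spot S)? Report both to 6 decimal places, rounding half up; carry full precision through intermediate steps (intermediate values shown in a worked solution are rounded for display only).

price = 25.895418
Γ = 0.005795

σ√T = 0.4178·√0.8076 = 0.375463
d₁ = (ln(S/K) + (r+σ²/2)T) / (σ√T) = (ln(181.32/189.56) + (0.0371+0.4178²/2)·0.8076) / 0.375463 = (-0.044442 + 0.100448) / 0.375463 = 0.149165
d₂ = d₁ − σ√T = 0.149165 − 0.375463 = -0.226298
e^{−rT} = e^{−0.0371·0.8076} = 0.970482
N(d₁) = 0.559288,  N(d₂) = 0.410485
Call price V = S·N(d₁) − K·e^{−rT}·N(d₂) = 101.410146 − 75.514728 = 25.895418
φ(d₁) = (1/√(2π))·e^{−d₁²/2} = 0.394529
Γ = φ(d₁) / (S·σ·√T) = 0.005795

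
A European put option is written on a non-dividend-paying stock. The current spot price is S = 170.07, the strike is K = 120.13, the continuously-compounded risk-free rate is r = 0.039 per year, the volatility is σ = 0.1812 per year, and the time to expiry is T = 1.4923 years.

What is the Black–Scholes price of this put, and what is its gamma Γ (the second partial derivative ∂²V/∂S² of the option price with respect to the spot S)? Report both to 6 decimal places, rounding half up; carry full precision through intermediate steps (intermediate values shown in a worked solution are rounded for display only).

price = 0.401243
Γ = 0.001601

σ√T = 0.1812·√1.4923 = 0.221353
d₁ = (ln(S/K) + (r+σ²/2)T) / (σ√T) = (ln(170.07/120.13) + (0.039+0.1812²/2)·1.4923) / 0.221353 = (0.347636 + 0.082698) / 0.221353 = 1.944104
d₂ = d₁ − σ√T = 1.944104 − 0.221353 = 1.722750
e^{−rT} = e^{−0.039·1.4923} = 0.943462
N(−d₁) = 0.025941,  N(−d₂) = 0.042467
Put price V = K·e^{−rT}·N(−d₂) − S·N(−d₁) = 4.813110 − 4.411868 = 0.401243
φ(d₁) = (1/√(2π))·e^{−d₁²/2} = 0.060283
Γ = φ(d₁) / (S·σ·√T) = 0.001601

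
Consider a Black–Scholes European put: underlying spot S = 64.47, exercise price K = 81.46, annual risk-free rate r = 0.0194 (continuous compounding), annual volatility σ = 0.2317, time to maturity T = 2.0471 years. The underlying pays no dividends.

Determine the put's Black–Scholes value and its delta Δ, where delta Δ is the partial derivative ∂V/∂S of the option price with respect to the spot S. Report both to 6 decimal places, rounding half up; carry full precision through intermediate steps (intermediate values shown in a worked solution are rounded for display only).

σ√T = 0.2317·√2.0471 = 0.331509
d₁ = (ln(S/K) + (r+σ²/2)T) / (σ√T) = (ln(64.47/81.46) + (0.0194+0.2317²/2)·2.0471) / 0.331509 = (-0.233912 + 0.094663) / 0.331509 = -0.420046
d₂ = d₁ − σ√T = -0.420046 − 0.331509 = -0.751555
e^{−rT} = e^{−0.0194·2.0471} = 0.961065
N(−d₁) = 0.662774,  N(−d₂) = 0.773841
Put price V = K·e^{−rT}·N(−d₂) − S·N(−d₁) = 60.582691 − 42.729051 = 17.853640
Δ = −N(−d₁) = -0.662774

price = 17.853640
Δ = -0.662774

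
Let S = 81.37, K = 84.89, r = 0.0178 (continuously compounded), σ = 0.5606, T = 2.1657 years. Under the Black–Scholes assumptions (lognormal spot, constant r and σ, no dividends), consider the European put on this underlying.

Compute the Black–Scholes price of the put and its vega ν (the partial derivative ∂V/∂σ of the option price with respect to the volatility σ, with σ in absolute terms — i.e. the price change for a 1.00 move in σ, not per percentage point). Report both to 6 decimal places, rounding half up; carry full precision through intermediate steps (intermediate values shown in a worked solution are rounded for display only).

σ√T = 0.5606·√2.1657 = 0.824997
d₁ = (ln(S/K) + (r+σ²/2)T) / (σ√T) = (ln(81.37/84.89) + (0.0178+0.5606²/2)·2.1657) / 0.824997 = (-0.042350 + 0.378859) / 0.824997 = 0.407892
d₂ = d₁ − σ√T = 0.407892 − 0.824997 = -0.417105
e^{−rT} = e^{−0.0178·2.1657} = 0.962184
N(−d₁) = 0.341676,  N(−d₂) = 0.661699
Put price V = K·e^{−rT}·N(−d₂) − S·N(−d₁) = 54.047455 − 27.802213 = 26.245242
φ(d₁) = (1/√(2π))·e^{−d₁²/2} = 0.367098
ν = S·φ(d₁)·√T = 43.958762

price = 26.245242
ν = 43.958762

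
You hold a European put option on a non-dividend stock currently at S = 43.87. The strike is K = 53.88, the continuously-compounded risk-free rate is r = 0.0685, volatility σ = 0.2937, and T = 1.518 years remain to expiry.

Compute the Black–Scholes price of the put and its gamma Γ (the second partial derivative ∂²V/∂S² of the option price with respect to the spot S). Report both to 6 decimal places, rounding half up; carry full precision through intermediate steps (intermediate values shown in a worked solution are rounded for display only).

price = 9.236227
Γ = 0.025006

σ√T = 0.2937·√1.518 = 0.361859
d₁ = (ln(S/K) + (r+σ²/2)T) / (σ√T) = (ln(43.87/53.88) + (0.0685+0.2937²/2)·1.518) / 0.361859 = (-0.205529 + 0.169454) / 0.361859 = -0.099692
d₂ = d₁ − σ√T = -0.099692 − 0.361859 = -0.461552
e^{−rT} = e^{−0.0685·1.518} = 0.901241
N(−d₁) = 0.539706,  N(−d₂) = 0.677799
Put price V = K·e^{−rT}·N(−d₂) − S·N(−d₁) = 32.913113 − 23.676886 = 9.236227
φ(d₁) = (1/√(2π))·e^{−d₁²/2} = 0.396965
Γ = φ(d₁) / (S·σ·√T) = 0.025006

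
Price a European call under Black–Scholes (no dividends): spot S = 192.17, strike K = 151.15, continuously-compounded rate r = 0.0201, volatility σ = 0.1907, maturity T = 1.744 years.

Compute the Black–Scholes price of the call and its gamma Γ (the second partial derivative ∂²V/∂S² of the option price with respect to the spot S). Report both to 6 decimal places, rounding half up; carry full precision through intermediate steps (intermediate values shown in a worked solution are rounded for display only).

price = 49.148107
Γ = 0.003924

σ√T = 0.1907·√1.744 = 0.251840
d₁ = (ln(S/K) + (r+σ²/2)T) / (σ√T) = (ln(192.17/151.15) + (0.0201+0.1907²/2)·1.744) / 0.251840 = (0.240108 + 0.066766) / 0.251840 = 1.218528
d₂ = d₁ − σ√T = 1.218528 − 0.251840 = 0.966689
e^{−rT} = e^{−0.0201·1.744} = 0.965553
N(d₁) = 0.888488,  N(d₂) = 0.833150
Call price V = S·N(d₁) − K·e^{−rT}·N(d₂) = 170.740814 − 121.592707 = 49.148107
φ(d₁) = (1/√(2π))·e^{−d₁²/2} = 0.189884
Γ = φ(d₁) / (S·σ·√T) = 0.003924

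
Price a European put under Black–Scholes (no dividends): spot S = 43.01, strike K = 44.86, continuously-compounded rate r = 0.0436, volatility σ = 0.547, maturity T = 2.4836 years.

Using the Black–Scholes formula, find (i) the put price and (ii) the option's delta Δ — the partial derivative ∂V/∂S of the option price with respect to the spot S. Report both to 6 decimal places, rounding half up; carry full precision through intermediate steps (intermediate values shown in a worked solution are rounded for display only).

price = 12.548021
Δ = -0.305803

σ√T = 0.547·√2.4836 = 0.862041
d₁ = (ln(S/K) + (r+σ²/2)T) / (σ√T) = (ln(43.01/44.86) + (0.0436+0.547²/2)·2.4836) / 0.862041 = (-0.042114 + 0.479843) / 0.862041 = 0.507782
d₂ = d₁ − σ√T = 0.507782 − 0.862041 = -0.354260
e^{−rT} = e^{−0.0436·2.4836} = 0.897372
N(−d₁) = 0.305803,  N(−d₂) = 0.638428
Put price V = K·e^{−rT}·N(−d₂) − S·N(−d₁) = 25.700619 − 13.152598 = 12.548021
Δ = −N(−d₁) = -0.305803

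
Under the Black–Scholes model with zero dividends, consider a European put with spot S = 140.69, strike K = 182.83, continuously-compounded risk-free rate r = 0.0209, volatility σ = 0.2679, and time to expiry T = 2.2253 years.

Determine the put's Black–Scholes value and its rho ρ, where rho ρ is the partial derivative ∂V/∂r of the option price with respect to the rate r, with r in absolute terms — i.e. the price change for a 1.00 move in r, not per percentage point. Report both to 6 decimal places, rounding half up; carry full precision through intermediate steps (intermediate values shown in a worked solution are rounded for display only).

σ√T = 0.2679·√2.2253 = 0.399638
d₁ = (ln(S/K) + (r+σ²/2)T) / (σ√T) = (ln(140.69/182.83) + (0.0209+0.2679²/2)·2.2253) / 0.399638 = (-0.261998 + 0.126364) / 0.399638 = -0.339391
d₂ = d₁ − σ√T = -0.339391 − 0.399638 = -0.739030
e^{−rT} = e^{−0.0209·2.2253} = 0.954556
N(−d₁) = 0.632843,  N(−d₂) = 0.770055
Put price V = K·e^{−rT}·N(−d₂) − S·N(−d₁) = 134.391243 − 89.034617 = 45.356627
ρ = −K·T·e^{−rT}·N(−d₂) = -299.060834

price = 45.356627
ρ = -299.060834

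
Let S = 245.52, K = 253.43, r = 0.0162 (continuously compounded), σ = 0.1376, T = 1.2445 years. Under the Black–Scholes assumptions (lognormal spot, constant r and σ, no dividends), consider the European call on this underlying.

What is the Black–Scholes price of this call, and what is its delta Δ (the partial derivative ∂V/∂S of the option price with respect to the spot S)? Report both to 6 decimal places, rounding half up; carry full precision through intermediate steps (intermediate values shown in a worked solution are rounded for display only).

σ√T = 0.1376·√1.2445 = 0.153503
d₁ = (ln(S/K) + (r+σ²/2)T) / (σ√T) = (ln(245.52/253.43) + (0.0162+0.1376²/2)·1.2445) / 0.153503 = (-0.031709 + 0.031942) / 0.153503 = 0.001519
d₂ = d₁ − σ√T = 0.001519 − 0.153503 = -0.151984
e^{−rT} = e^{−0.0162·1.2445} = 0.980041
N(d₁) = 0.500606,  N(d₂) = 0.439600
Call price V = S·N(d₁) − K·e^{−rT}·N(d₂) = 122.908797 − 109.184228 = 13.724569
Δ = N(d₁) = 0.500606

price = 13.724569
Δ = 0.500606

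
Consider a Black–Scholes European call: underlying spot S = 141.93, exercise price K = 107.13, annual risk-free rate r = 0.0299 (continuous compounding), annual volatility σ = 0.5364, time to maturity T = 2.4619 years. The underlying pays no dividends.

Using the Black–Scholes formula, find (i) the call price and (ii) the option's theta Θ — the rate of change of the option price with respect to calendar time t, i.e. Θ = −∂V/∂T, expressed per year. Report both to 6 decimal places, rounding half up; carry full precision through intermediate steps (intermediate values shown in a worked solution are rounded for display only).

σ√T = 0.5364·√2.4619 = 0.841635
d₁ = (ln(S/K) + (r+σ²/2)T) / (σ√T) = (ln(141.93/107.13) + (0.0299+0.5364²/2)·2.4619) / 0.841635 = (0.281291 + 0.427786) / 0.841635 = 0.842499
d₂ = d₁ − σ√T = 0.842499 − 0.841635 = 0.000863
e^{−rT} = e^{−0.0299·2.4619} = 0.929033
N(d₁) = 0.800246,  N(d₂) = 0.500344
Call price V = S·N(d₁) − K·e^{−rT}·N(d₂) = 113.578857 − 49.797946 = 63.780911
φ(d₁) = (1/√(2π))·e^{−d₁²/2} = 0.279755
Θ = −S·φ(d₁)·σ/(2√T) − r·K·e^{−rT}·N(d₂) = −6.786968 − 1.488959 = -8.275927

price = 63.780911
Θ = -8.275927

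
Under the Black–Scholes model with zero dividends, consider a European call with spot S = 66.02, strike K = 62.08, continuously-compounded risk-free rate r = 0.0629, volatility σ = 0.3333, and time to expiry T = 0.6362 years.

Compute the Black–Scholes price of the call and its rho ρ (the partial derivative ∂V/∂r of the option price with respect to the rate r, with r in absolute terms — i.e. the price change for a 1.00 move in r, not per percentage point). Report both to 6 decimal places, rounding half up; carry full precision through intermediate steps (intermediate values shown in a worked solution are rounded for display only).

price = 10.307510
ρ = 22.704813

σ√T = 0.3333·√0.6362 = 0.265847
d₁ = (ln(S/K) + (r+σ²/2)T) / (σ√T) = (ln(66.02/62.08) + (0.0629+0.3333²/2)·0.6362) / 0.265847 = (0.061534 + 0.075354) / 0.265847 = 0.514913
d₂ = d₁ − σ√T = 0.514913 − 0.265847 = 0.249066
e^{−rT} = e^{−0.0629·0.6362} = 0.960773
N(d₁) = 0.696693,  N(d₂) = 0.598345
Call price V = S·N(d₁) − K·e^{−rT}·N(d₂) = 45.995679 − 35.688169 = 10.307510
ρ = K·T·e^{−rT}·N(d₂) = 22.704813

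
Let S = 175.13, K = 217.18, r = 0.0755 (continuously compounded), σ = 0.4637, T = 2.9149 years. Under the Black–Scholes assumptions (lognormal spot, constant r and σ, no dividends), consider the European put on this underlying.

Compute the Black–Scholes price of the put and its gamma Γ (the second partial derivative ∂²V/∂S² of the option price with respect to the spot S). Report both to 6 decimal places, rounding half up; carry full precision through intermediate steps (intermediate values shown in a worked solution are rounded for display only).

price = 53.344722
Γ = 0.002654

σ√T = 0.4637·√2.9149 = 0.791679
d₁ = (ln(S/K) + (r+σ²/2)T) / (σ√T) = (ln(175.13/217.18) + (0.0755+0.4637²/2)·2.9149) / 0.791679 = (-0.215198 + 0.533452) / 0.791679 = 0.402000
d₂ = d₁ − σ√T = 0.402000 − 0.791679 = -0.389679
e^{−rT} = e^{−0.0755·2.9149} = 0.802459
N(−d₁) = 0.343842,  N(−d₂) = 0.651613
Put price V = K·e^{−rT}·N(−d₂) − S·N(−d₁) = 113.561796 − 60.217074 = 53.344722
φ(d₁) = (1/√(2π))·e^{−d₁²/2} = 0.367975
Γ = φ(d₁) / (S·σ·√T) = 0.002654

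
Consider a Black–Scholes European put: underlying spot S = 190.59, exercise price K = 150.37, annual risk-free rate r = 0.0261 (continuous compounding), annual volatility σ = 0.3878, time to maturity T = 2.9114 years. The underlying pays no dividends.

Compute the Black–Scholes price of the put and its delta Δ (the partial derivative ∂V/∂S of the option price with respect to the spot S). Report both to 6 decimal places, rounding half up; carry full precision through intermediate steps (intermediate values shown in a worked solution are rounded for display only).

σ√T = 0.3878·√2.9114 = 0.661696
d₁ = (ln(S/K) + (r+σ²/2)T) / (σ√T) = (ln(190.59/150.37) + (0.0261+0.3878²/2)·2.9114) / 0.661696 = (0.237026 + 0.294909) / 0.661696 = 0.803895
d₂ = d₁ − σ√T = 0.803895 − 0.661696 = 0.142198
e^{−rT} = e^{−0.0261·2.9114} = 0.926828
N(−d₁) = 0.210729,  N(−d₂) = 0.443462
Put price V = K·e^{−rT}·N(−d₂) − S·N(−d₁) = 61.803964 − 40.162822 = 21.641142
Δ = −N(−d₁) = -0.210729

price = 21.641142
Δ = -0.210729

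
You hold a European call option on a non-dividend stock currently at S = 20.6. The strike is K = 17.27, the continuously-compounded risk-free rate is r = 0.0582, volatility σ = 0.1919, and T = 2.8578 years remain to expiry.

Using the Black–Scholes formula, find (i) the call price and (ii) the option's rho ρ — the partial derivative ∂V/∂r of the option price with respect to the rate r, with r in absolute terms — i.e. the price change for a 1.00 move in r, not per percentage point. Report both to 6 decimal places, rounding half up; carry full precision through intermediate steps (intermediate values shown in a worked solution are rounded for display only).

price = 6.393697
ρ = 34.032785

σ√T = 0.1919·√2.8578 = 0.324408
d₁ = (ln(S/K) + (r+σ²/2)T) / (σ√T) = (ln(20.6/17.27) + (0.0582+0.1919²/2)·2.8578) / 0.324408 = (0.176320 + 0.218944) / 0.324408 = 1.218419
d₂ = d₁ − σ√T = 1.218419 − 0.324408 = 0.894011
e^{−rT} = e^{−0.0582·2.8578} = 0.846772
N(d₁) = 0.888468,  N(d₂) = 0.814342
Call price V = S·N(d₁) − K·e^{−rT}·N(d₂) = 18.302433 − 11.908736 = 6.393697
ρ = K·T·e^{−rT}·N(d₂) = 34.032785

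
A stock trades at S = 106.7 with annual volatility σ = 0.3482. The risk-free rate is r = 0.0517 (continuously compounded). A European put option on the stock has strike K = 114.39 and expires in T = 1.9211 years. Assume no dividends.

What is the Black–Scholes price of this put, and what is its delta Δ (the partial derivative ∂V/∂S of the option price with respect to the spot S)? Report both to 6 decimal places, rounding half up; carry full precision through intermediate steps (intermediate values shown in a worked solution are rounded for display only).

σ√T = 0.3482·√1.9211 = 0.482618
d₁ = (ln(S/K) + (r+σ²/2)T) / (σ√T) = (ln(106.7/114.39) + (0.0517+0.3482²/2)·1.9211) / 0.482618 = (-0.069593 + 0.215781) / 0.482618 = 0.302907
d₂ = d₁ − σ√T = 0.302907 − 0.482618 = -0.179711
e^{−rT} = e^{−0.0517·1.9211} = 0.905452
N(−d₁) = 0.380980,  N(−d₂) = 0.571310
Put price V = K·e^{−rT}·N(−d₂) − S·N(−d₁) = 59.173274 − 40.650596 = 18.522678
Δ = −N(−d₁) = -0.380980

price = 18.522678
Δ = -0.380980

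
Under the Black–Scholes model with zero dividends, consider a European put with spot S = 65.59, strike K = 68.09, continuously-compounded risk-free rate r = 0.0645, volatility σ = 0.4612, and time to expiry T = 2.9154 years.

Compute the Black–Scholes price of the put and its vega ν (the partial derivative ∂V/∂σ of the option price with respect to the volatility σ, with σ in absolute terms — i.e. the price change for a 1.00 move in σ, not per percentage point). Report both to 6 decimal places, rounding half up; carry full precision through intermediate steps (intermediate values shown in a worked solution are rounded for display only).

price = 14.417716
ν = 37.650986

σ√T = 0.4612·√2.9154 = 0.787478
d₁ = (ln(S/K) + (r+σ²/2)T) / (σ√T) = (ln(65.59/68.09) + (0.0645+0.4612²/2)·2.9154) / 0.787478 = (-0.037407 + 0.498104) / 0.787478 = 0.585028
d₂ = d₁ − σ√T = 0.585028 − 0.787478 = -0.202450
e^{−rT} = e^{−0.0645·2.9154} = 0.828579
N(−d₁) = 0.279264,  N(−d₂) = 0.580217
Put price V = K·e^{−rT}·N(−d₂) − S·N(−d₁) = 32.734663 − 18.316947 = 14.417716
φ(d₁) = (1/√(2π))·e^{−d₁²/2} = 0.336194
ν = S·φ(d₁)·√T = 37.650986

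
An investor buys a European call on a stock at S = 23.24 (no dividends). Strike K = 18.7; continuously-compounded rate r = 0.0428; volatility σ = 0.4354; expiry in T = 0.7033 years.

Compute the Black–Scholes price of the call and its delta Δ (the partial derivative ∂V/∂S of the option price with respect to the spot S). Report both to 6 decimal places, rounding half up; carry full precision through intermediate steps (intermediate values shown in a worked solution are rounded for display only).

price = 6.196598
Δ = 0.805178

σ√T = 0.4354·√0.7033 = 0.365139
d₁ = (ln(S/K) + (r+σ²/2)T) / (σ√T) = (ln(23.24/18.7) + (0.0428+0.4354²/2)·0.7033) / 0.365139 = (0.217351 + 0.096765) / 0.365139 = 0.860263
d₂ = d₁ − σ√T = 0.860263 − 0.365139 = 0.495124
e^{−rT} = e^{−0.0428·0.7033} = 0.970347
N(d₁) = 0.805178,  N(d₂) = 0.689744
Call price V = S·N(d₁) − K·e^{−rT}·N(d₂) = 18.712338 − 12.515740 = 6.196598
Δ = N(d₁) = 0.805178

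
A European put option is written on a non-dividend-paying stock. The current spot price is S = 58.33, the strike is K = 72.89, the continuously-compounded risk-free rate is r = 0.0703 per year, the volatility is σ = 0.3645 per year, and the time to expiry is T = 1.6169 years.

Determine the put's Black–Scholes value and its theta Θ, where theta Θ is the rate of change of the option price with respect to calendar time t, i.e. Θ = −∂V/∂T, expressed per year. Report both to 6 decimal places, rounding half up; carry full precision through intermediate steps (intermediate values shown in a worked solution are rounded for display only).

σ√T = 0.3645·√1.6169 = 0.463489
d₁ = (ln(S/K) + (r+σ²/2)T) / (σ√T) = (ln(58.33/72.89) + (0.0703+0.3645²/2)·1.6169) / 0.463489 = (-0.222835 + 0.221079) / 0.463489 = -0.003789
d₂ = d₁ − σ√T = -0.003789 − 0.463489 = -0.467277
e^{−rT} = e^{−0.0703·1.6169} = 0.892554
N(−d₁) = 0.501511,  N(−d₂) = 0.679849
Put price V = K·e^{−rT}·N(−d₂) − S·N(−d₁) = 44.229818 − 29.253162 = 14.976656
φ(d₁) = (1/√(2π))·e^{−d₁²/2} = 0.398939
Θ = −S·φ(d₁)·σ/(2√T) + r·K·e^{−rT}·N(−d₂) = −3.335223 + 3.109356 = -0.225867

price = 14.976656
Θ = -0.225867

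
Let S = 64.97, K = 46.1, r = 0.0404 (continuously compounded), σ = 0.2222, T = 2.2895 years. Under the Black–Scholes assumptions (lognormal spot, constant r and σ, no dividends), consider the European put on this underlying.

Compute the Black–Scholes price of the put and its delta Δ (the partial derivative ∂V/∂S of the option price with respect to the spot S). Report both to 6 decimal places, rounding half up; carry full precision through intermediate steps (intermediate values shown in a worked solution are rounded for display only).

price = 0.799480
Δ = -0.071633

σ√T = 0.2222·√2.2895 = 0.336213
d₁ = (ln(S/K) + (r+σ²/2)T) / (σ√T) = (ln(64.97/46.1) + (0.0404+0.2222²/2)·2.2895) / 0.336213 = (0.343113 + 0.149015) / 0.336213 = 1.463739
d₂ = d₁ − σ√T = 1.463739 − 0.336213 = 1.127526
e^{−rT} = e^{−0.0404·2.2895} = 0.911653
N(−d₁) = 0.071633,  N(−d₂) = 0.129760
Put price V = K·e^{−rT}·N(−d₂) − S·N(−d₁) = 5.453450 − 4.653970 = 0.799480
Δ = −N(−d₁) = -0.071633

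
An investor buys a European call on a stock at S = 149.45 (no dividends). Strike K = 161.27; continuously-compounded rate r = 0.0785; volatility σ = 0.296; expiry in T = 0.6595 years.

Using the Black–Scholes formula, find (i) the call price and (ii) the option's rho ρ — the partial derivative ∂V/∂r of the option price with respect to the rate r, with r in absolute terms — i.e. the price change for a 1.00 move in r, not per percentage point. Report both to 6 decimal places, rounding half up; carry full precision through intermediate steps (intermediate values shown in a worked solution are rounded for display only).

σ√T = 0.296·√0.6595 = 0.240380
d₁ = (ln(S/K) + (r+σ²/2)T) / (σ√T) = (ln(149.45/161.27) + (0.0785+0.296²/2)·0.6595) / 0.240380 = (-0.076118 + 0.080662) / 0.240380 = 0.018904
d₂ = d₁ − σ√T = 0.018904 − 0.240380 = -0.221477
e^{−rT} = e^{−0.0785·0.6595} = 0.949547
N(d₁) = 0.507541,  N(d₂) = 0.412361
Call price V = S·N(d₁) − K·e^{−rT}·N(d₂) = 75.851997 − 63.146161 = 12.705836
ρ = K·T·e^{−rT}·N(d₂) = 41.644893

price = 12.705836
ρ = 41.644893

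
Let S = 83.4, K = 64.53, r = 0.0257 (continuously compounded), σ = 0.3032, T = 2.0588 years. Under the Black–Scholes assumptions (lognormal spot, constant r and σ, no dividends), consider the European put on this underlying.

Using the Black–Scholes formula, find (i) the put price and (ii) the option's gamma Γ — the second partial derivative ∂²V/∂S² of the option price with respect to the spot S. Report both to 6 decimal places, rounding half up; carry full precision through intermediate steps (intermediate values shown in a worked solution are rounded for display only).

σ√T = 0.3032·√2.0588 = 0.435047
d₁ = (ln(S/K) + (r+σ²/2)T) / (σ√T) = (ln(83.4/64.53) + (0.0257+0.3032²/2)·2.0588) / 0.435047 = (0.256518 + 0.147544) / 0.435047 = 0.928778
d₂ = d₁ − σ√T = 0.928778 − 0.435047 = 0.493731
e^{−rT} = e^{−0.0257·2.0588} = 0.948464
N(−d₁) = 0.176502,  N(−d₂) = 0.310748
Put price V = K·e^{−rT}·N(−d₂) − S·N(−d₁) = 19.019149 − 14.720270 = 4.298879
φ(d₁) = (1/√(2π))·e^{−d₁²/2} = 0.259175
Γ = φ(d₁) / (S·σ·√T) = 0.007143

price = 4.298879
Γ = 0.007143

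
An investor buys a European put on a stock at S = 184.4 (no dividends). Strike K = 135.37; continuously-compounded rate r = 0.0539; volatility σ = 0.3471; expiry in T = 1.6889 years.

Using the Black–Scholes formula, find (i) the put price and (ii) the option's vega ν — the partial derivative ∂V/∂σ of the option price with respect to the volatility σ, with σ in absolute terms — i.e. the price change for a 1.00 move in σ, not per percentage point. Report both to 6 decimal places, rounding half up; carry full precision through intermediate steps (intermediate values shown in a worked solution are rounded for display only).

σ√T = 0.3471·√1.6889 = 0.451083
d₁ = (ln(S/K) + (r+σ²/2)T) / (σ√T) = (ln(184.4/135.37) + (0.0539+0.3471²/2)·1.6889) / 0.451083 = (0.309096 + 0.192770) / 0.451083 = 1.112578
d₂ = d₁ − σ√T = 1.112578 − 0.451083 = 0.661495
e^{−rT} = e^{−0.0539·1.6889} = 0.912989
N(−d₁) = 0.132945,  N(−d₂) = 0.254147
Put price V = K·e^{−rT}·N(−d₂) − S·N(−d₁) = 31.410410 − 24.515024 = 6.895385
φ(d₁) = (1/√(2π))·e^{−d₁²/2} = 0.214842
ν = S·φ(d₁)·√T = 51.485097

price = 6.895385
ν = 51.485097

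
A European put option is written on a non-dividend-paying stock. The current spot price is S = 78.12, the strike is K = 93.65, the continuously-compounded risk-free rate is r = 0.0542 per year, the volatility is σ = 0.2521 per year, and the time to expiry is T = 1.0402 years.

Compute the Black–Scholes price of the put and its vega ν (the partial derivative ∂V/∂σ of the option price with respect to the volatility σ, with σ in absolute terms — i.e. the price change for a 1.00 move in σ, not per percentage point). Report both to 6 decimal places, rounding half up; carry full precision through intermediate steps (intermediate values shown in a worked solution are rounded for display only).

price = 14.700831
ν = 29.819396

σ√T = 0.2521·√1.0402 = 0.257117
d₁ = (ln(S/K) + (r+σ²/2)T) / (σ√T) = (ln(78.12/93.65) + (0.0542+0.2521²/2)·1.0402) / 0.257117 = (-0.181318 + 0.089433) / 0.257117 = -0.357365
d₂ = d₁ − σ√T = -0.357365 − 0.257117 = -0.614483
e^{−rT} = e^{−0.0542·1.0402} = 0.945181
N(−d₁) = 0.639591,  N(−d₂) = 0.730552
Put price V = K·e^{−rT}·N(−d₂) − S·N(−d₁) = 64.665670 − 49.964840 = 14.700831
φ(d₁) = (1/√(2π))·e^{−d₁²/2} = 0.374264
ν = S·φ(d₁)·√T = 29.819396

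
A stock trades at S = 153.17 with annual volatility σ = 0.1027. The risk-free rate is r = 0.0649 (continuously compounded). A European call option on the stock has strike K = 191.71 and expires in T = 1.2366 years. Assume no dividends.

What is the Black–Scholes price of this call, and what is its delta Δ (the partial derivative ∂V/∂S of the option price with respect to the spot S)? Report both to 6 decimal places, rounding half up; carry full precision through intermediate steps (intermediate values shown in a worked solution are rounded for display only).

price = 0.925522
Δ = 0.114031

σ√T = 0.1027·√1.2366 = 0.114205
d₁ = (ln(S/K) + (r+σ²/2)T) / (σ√T) = (ln(153.17/191.71) + (0.0649+0.1027²/2)·1.2366) / 0.114205 = (-0.224435 + 0.086777) / 0.114205 = -1.205365
d₂ = d₁ − σ√T = -1.205365 − 0.114205 = -1.319570
e^{−rT} = e^{−0.0649·1.2366} = 0.922881
N(d₁) = 0.114031,  N(d₂) = 0.093489
Call price V = S·N(d₁) − K·e^{−rT}·N(d₂) = 17.466167 − 16.540646 = 0.925522
Δ = N(d₁) = 0.114031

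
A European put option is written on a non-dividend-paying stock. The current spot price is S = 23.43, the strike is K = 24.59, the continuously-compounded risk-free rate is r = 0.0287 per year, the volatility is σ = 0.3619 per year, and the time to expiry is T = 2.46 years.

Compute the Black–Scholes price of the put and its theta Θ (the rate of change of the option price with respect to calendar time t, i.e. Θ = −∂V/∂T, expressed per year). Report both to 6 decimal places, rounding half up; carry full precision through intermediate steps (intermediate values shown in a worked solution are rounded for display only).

price = 4.923365
Θ = -0.631213

σ√T = 0.3619·√2.46 = 0.567618
d₁ = (ln(S/K) + (r+σ²/2)T) / (σ√T) = (ln(23.43/24.59) + (0.0287+0.3619²/2)·2.46) / 0.567618 = (-0.048323 + 0.231697) / 0.567618 = 0.323060
d₂ = d₁ − σ√T = 0.323060 − 0.567618 = -0.244558
e^{−rT} = e^{−0.0287·2.46} = 0.931833
N(−d₁) = 0.373325,  N(−d₂) = 0.596601
Put price V = K·e^{−rT}·N(−d₂) − S·N(−d₁) = 13.670370 − 8.747005 = 4.923365
φ(d₁) = (1/√(2π))·e^{−d₁²/2} = 0.378658
Θ = −S·φ(d₁)·σ/(2√T) + r·K·e^{−rT}·N(−d₂) = −1.023553 + 0.392340 = -0.631213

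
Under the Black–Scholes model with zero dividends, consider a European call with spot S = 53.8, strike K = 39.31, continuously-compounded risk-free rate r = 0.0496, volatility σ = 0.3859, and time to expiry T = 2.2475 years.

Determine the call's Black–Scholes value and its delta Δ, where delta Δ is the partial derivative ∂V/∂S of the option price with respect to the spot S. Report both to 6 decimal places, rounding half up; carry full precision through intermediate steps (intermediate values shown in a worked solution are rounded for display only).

price = 21.942923
Δ = 0.847166

σ√T = 0.3859·√2.2475 = 0.578528
d₁ = (ln(S/K) + (r+σ²/2)T) / (σ√T) = (ln(53.8/39.31) + (0.0496+0.3859²/2)·2.2475) / 0.578528 = (0.313795 + 0.278824) / 0.578528 = 1.024354
d₂ = d₁ − σ√T = 1.024354 − 0.578528 = 0.445826
e^{−rT} = e^{−0.0496·2.2475} = 0.894513
N(d₁) = 0.847166,  N(d₂) = 0.672139
Call price V = S·N(d₁) − K·e^{−rT}·N(d₂) = 45.577533 − 23.634610 = 21.942923
Δ = N(d₁) = 0.847166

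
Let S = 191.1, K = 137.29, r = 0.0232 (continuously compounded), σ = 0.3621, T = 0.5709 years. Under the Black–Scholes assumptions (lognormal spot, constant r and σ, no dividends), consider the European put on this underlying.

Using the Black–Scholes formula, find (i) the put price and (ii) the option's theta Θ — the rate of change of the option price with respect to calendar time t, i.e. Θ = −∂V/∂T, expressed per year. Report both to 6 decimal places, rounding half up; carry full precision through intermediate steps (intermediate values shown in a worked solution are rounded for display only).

price = 2.180024
Θ = -6.501854

σ√T = 0.3621·√0.5709 = 0.273595
d₁ = (ln(S/K) + (r+σ²/2)T) / (σ√T) = (ln(191.1/137.29) + (0.0232+0.3621²/2)·0.5709) / 0.273595 = (0.330701 + 0.050672) / 0.273595 = 1.393933
d₂ = d₁ − σ√T = 1.393933 − 0.273595 = 1.120338
e^{−rT} = e^{−0.0232·0.5709} = 0.986842
N(−d₁) = 0.081669,  N(−d₂) = 0.131285
Put price V = K·e^{−rT}·N(−d₂) − S·N(−d₁) = 17.786956 − 15.606931 = 2.180024
φ(d₁) = (1/√(2π))·e^{−d₁²/2} = 0.151002
Θ = −S·φ(d₁)·σ/(2√T) + r·K·e^{−rT}·N(−d₂) = −6.914512 + 0.412657 = -6.501854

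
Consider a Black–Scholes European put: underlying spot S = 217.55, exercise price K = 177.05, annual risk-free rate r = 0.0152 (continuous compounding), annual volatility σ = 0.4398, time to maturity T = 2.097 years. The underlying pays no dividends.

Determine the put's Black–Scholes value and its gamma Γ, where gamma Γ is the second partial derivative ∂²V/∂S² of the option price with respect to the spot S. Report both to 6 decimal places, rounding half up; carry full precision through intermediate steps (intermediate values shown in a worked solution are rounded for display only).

σ√T = 0.4398·√2.097 = 0.636875
d₁ = (ln(S/K) + (r+σ²/2)T) / (σ√T) = (ln(217.55/177.05) + (0.0152+0.4398²/2)·2.097) / 0.636875 = (0.205997 + 0.234680) / 0.636875 = 0.691935
d₂ = d₁ − σ√T = 0.691935 − 0.636875 = 0.055059
e^{−rT} = e^{−0.0152·2.097} = 0.968628
N(−d₁) = 0.244489,  N(−d₂) = 0.478046
Put price V = K·e^{−rT}·N(−d₂) − S·N(−d₁) = 81.982742 − 53.188631 = 28.794110
φ(d₁) = (1/√(2π))·e^{−d₁²/2} = 0.314012
Γ = φ(d₁) / (S·σ·√T) = 0.002266

price = 28.794110
Γ = 0.002266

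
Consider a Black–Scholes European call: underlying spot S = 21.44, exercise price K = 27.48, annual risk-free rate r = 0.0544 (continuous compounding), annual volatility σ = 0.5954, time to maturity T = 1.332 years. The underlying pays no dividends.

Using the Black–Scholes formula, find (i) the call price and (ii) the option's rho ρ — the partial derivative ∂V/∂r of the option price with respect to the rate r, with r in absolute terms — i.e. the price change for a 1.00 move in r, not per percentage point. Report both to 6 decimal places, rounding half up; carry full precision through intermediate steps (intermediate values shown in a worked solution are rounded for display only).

σ√T = 0.5954·√1.332 = 0.687165
d₁ = (ln(S/K) + (r+σ²/2)T) / (σ√T) = (ln(21.44/27.48) + (0.0544+0.5954²/2)·1.332) / 0.687165 = (-0.248200 + 0.308559) / 0.687165 = 0.087837
d₂ = d₁ − σ√T = 0.087837 − 0.687165 = -0.599328
e^{−rT} = e^{−0.0544·1.332} = 0.930102
N(d₁) = 0.534997,  N(d₂) = 0.274477
Call price V = S·N(d₁) − K·e^{−rT}·N(d₂) = 11.470332 − 7.015418 = 4.454915
ρ = K·T·e^{−rT}·N(d₂) = 9.344536

price = 4.454915
ρ = 9.344536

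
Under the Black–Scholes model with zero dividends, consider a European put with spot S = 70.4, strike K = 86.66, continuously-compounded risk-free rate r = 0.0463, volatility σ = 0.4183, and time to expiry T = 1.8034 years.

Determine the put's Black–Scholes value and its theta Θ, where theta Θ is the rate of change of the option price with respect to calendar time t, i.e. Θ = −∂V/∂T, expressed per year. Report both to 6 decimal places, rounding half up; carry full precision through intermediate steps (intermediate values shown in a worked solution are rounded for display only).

price = 21.654866
Θ = -1.811460

σ√T = 0.4183·√1.8034 = 0.561738
d₁ = (ln(S/K) + (r+σ²/2)T) / (σ√T) = (ln(70.4/86.66) + (0.0463+0.4183²/2)·1.8034) / 0.561738 = (-0.207799 + 0.241272) / 0.561738 = 0.059588
d₂ = d₁ − σ√T = 0.059588 − 0.561738 = -0.502150
e^{−rT} = e^{−0.0463·1.8034} = 0.919893
N(−d₁) = 0.476242,  N(−d₂) = 0.692219
Put price V = K·e^{−rT}·N(−d₂) − S·N(−d₁) = 55.182281 − 33.527415 = 21.654866
φ(d₁) = (1/√(2π))·e^{−d₁²/2} = 0.398235
Θ = −S·φ(d₁)·σ/(2√T) + r·K·e^{−rT}·N(−d₂) = −4.366400 + 2.554940 = -1.811460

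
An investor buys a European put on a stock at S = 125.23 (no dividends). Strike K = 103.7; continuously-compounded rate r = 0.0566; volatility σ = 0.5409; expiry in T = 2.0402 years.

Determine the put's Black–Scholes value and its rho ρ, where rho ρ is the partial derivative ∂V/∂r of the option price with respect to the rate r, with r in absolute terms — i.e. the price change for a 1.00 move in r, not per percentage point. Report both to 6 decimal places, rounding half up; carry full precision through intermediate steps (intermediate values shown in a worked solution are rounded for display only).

σ√T = 0.5409·√2.0402 = 0.772598
d₁ = (ln(S/K) + (r+σ²/2)T) / (σ√T) = (ln(125.23/103.7) + (0.0566+0.5409²/2)·2.0402) / 0.772598 = (0.188650 + 0.413929) / 0.772598 = 0.779939
d₂ = d₁ − σ√T = 0.779939 − 0.772598 = 0.007341
e^{−rT} = e^{−0.0566·2.0402} = 0.890943
N(−d₁) = 0.217713,  N(−d₂) = 0.497071
Put price V = K·e^{−rT}·N(−d₂) − S·N(−d₁) = 45.924791 − 27.264259 = 18.660533
ρ = −K·T·e^{−rT}·N(−d₂) = -93.695759

price = 18.660533
ρ = -93.695759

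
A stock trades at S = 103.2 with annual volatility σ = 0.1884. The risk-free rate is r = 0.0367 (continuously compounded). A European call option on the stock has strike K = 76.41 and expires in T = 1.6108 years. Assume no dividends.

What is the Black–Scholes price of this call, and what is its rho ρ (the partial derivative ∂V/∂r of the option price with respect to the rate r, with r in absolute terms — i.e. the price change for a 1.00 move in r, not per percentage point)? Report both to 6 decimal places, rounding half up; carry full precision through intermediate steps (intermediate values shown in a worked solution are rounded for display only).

price = 31.771469
ρ = 106.377249

σ√T = 0.1884·√1.6108 = 0.239112
d₁ = (ln(S/K) + (r+σ²/2)T) / (σ√T) = (ln(103.2/76.41) + (0.0367+0.1884²/2)·1.6108) / 0.239112 = (0.300555 + 0.087704) / 0.239112 = 1.623752
d₂ = d₁ − σ√T = 1.623752 − 0.239112 = 1.384640
e^{−rT} = e^{−0.0367·1.6108} = 0.942597
N(d₁) = 0.947786,  N(d₂) = 0.916919
Call price V = S·N(d₁) − K·e^{−rT}·N(d₂) = 97.811480 − 66.040010 = 31.771469
ρ = K·T·e^{−rT}·N(d₂) = 106.377249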